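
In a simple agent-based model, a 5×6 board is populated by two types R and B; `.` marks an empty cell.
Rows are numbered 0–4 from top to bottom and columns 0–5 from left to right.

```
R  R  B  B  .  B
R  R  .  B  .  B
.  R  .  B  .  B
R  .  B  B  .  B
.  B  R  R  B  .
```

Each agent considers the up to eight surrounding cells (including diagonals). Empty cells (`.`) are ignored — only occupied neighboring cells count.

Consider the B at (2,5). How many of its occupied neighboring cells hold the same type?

2

Occupied neighbors of (2,5): (1,5)=B, (3,5)=B.
Same type (B): 2 of 2.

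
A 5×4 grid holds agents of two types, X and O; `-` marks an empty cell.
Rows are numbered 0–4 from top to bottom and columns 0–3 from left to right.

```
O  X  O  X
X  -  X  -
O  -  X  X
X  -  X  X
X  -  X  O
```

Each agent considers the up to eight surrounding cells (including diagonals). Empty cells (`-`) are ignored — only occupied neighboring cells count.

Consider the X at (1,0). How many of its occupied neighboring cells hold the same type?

1

Occupied neighbors of (1,0): (0,0)=O, (0,1)=X, (2,0)=O.
Same type (X): 1 of 3.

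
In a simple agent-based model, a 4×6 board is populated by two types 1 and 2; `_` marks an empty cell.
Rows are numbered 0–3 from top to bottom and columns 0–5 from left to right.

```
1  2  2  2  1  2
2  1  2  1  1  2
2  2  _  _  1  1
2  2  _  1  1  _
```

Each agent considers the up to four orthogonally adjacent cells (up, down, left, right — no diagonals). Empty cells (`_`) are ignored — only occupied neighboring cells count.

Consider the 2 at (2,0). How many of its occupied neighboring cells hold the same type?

3

Occupied neighbors of (2,0): (1,0)=2, (3,0)=2, (2,1)=2.
Same type (2): 3 of 3.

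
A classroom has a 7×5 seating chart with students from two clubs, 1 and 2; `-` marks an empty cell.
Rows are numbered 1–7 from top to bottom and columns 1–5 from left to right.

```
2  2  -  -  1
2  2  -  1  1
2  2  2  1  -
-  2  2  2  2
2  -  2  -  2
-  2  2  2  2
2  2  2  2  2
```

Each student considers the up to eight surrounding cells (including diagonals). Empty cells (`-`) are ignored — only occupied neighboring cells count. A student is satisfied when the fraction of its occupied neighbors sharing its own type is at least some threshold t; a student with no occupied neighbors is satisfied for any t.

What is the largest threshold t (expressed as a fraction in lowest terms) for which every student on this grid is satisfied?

Row 1: (1,1)2 3/3 · (1,2)2 3/3 · (1,5)1 2/2
Row 2: (2,1)2 5/5 · (2,2)2 6/6 · (2,4)1 3/4 · (2,5)1 3/3
Row 3: (3,1)2 4/4 · (3,2)2 6/6 · (3,3)2 5/7 · (3,4)1 2/6
Row 4: (4,2)2 6/6 · (4,3)2 5/6 · (4,4)2 5/6 · (4,5)2 2/3
Row 5: (5,1)2 2/2 · (5,3)2 6/6 · (5,5)2 4/4
Row 6: (6,2)2 6/6 · (6,3)2 6/6 · (6,4)2 7/7 · (6,5)2 4/4
Row 7: (7,1)2 2/2 · (7,2)2 4/4 · (7,3)2 5/5 · (7,4)2 5/5 · (7,5)2 3/3
The smallest same-type fraction is 2/6 at (3,4), which reduces to 1/3. Any threshold above that leaves this student unsatisfied.

1/3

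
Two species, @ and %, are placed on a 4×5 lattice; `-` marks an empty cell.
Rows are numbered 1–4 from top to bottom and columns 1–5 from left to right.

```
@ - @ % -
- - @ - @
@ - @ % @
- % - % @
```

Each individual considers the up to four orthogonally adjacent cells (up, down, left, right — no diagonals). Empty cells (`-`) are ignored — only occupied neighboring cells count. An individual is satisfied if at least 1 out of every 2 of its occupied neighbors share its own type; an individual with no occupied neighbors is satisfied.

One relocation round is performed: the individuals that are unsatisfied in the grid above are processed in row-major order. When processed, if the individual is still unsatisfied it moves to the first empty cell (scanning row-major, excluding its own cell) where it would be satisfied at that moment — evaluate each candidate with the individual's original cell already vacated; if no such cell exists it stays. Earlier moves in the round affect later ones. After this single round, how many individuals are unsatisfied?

1

Initially unsatisfied (in order): (1,4), (3,4).
  (1,4) → (4,1).
  (3,4) → (4,3).
Resulting grid:
@ - @ - -
- - @ - @
@ - @ - @
% % % % @
Unsatisfied now: (3,1).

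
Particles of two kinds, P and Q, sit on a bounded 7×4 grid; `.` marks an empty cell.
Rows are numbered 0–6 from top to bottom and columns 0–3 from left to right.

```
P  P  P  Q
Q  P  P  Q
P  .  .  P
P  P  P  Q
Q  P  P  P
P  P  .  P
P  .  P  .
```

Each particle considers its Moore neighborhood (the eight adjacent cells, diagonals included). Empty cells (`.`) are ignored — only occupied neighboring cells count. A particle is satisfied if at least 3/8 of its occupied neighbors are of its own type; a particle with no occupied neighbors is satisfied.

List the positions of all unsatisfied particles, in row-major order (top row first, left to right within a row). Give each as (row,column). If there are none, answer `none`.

Row 0: (0,0)P 2/3 ✓ · (0,1)P 4/5 ✓ · (0,2)P 3/5 ✓ · (0,3)Q 1/3 ✗
Row 1: (1,0)Q 0/4 ✗ · (1,1)P 5/6 ✓ · (1,2)P 4/6 ✓ · (1,3)Q 1/4 ✗
Row 2: (2,0)P 3/4 ✓ · (2,3)P 2/4 ✓
Row 3: (3,0)P 3/4 ✓ · (3,1)P 5/6 ✓ · (3,2)P 5/6 ✓ · (3,3)Q 0/4 ✗
Row 4: (4,0)Q 0/5 ✗ · (4,1)P 6/7 ✓ · (4,2)P 6/7 ✓ · (4,3)P 3/4 ✓
Row 5: (5,0)P 3/4 ✓ · (5,1)P 5/6 ✓ · (5,3)P 3/3 ✓
Row 6: (6,0)P 2/2 ✓ · (6,2)P 2/2 ✓

(0,3), (1,0), (1,3), (3,3), (4,0)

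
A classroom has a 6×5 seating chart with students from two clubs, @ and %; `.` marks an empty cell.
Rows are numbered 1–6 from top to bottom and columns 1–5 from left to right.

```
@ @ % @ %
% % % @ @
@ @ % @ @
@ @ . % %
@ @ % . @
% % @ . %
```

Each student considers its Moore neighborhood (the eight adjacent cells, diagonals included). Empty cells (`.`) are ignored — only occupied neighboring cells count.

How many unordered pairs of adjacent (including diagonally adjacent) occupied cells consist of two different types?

38

Scan each occupied cell's neighbors to the right and below (and the two forward diagonals) so each pair is counted once.
From row 1: 12 unlike of 17 pairs (running 12/17).
From row 2: 8 unlike of 17 pairs (running 20/34).
From row 3: 7 unlike of 14 pairs (running 27/48).
From row 4: 3 unlike of 10 pairs (running 30/58).
From row 5: 7 unlike of 10 pairs (running 37/68).
From row 6: 1 unlike of 2 pairs (running 38/70).
Total adjacent occupied pairs: 70; unlike-type pairs: 38.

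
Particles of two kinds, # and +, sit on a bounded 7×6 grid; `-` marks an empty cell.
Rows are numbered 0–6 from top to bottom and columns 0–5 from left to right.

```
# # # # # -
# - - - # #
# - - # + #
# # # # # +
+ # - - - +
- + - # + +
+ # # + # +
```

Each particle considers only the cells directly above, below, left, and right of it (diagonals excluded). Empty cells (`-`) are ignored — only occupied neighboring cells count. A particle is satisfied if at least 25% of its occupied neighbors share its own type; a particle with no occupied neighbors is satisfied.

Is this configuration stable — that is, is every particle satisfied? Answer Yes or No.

Row 0: (0,0)# 2/2 ok · (0,1)# 2/2 ok · (0,2)# 2/2 ok · (0,3)# 2/2 ok · (0,4)# 2/2 ok
Row 1: (1,0)# 2/2 ok · (1,4)# 2/3 ok · (1,5)# 2/2 ok
Row 2: (2,0)# 2/2 ok · (2,3)# 1/2 ok · (2,4)+ 0/4 unhappy · (2,5)# 1/3 ok
Row 3: (3,0)# 2/3 ok · (3,1)# 3/3 ok · (3,2)# 2/2 ok · (3,3)# 3/3 ok · (3,4)# 1/3 ok · (3,5)+ 1/3 ok
Row 4: (4,0)+ 0/2 unhappy · (4,1)# 1/3 ok · (4,5)+ 2/2 ok
Row 5: (5,1)+ 0/2 unhappy · (5,3)# 0/2 unhappy · (5,4)+ 1/3 ok · (5,5)+ 3/3 ok
Row 6: (6,0)+ 0/1 unhappy · (6,1)# 1/3 ok · (6,2)# 1/2 ok · (6,3)+ 0/3 unhappy · (6,4)# 0/3 unhappy · (6,5)+ 1/2 ok
For instance (2,4) has only 0/4 same-type neighbors, below 1/4.

No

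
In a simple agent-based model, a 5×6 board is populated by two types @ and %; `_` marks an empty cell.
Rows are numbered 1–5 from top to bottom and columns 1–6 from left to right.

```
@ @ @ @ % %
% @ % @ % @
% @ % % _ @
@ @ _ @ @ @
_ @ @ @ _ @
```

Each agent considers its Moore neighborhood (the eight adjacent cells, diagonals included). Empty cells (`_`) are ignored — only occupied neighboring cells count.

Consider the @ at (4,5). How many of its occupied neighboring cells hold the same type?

5

Occupied neighbors of (4,5): (3,4)=%, (3,6)=@, (4,4)=@, (4,6)=@, (5,4)=@, (5,6)=@.
Same type (@): 5 of 6.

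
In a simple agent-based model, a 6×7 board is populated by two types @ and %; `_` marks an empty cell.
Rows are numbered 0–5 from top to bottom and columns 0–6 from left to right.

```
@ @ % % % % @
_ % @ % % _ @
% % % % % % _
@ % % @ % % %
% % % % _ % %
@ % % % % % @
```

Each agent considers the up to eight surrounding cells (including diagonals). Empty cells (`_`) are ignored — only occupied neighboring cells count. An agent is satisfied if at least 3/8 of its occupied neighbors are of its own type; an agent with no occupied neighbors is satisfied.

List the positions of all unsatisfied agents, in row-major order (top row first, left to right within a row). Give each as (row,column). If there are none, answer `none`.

(0,0)@ 1/2 ✓
(0,1)@ 2/4 ✓
(0,2)% 3/5 ✓
(0,3)% 4/5 ✓
(0,4)% 4/4 ✓
(0,5)% 2/4 ✓
(0,6)@ 1/2 ✓
(1,1)% 4/7 ✓
(1,2)@ 1/8 ✗
(1,3)% 7/8 ✓
(1,4)% 7/7 ✓
(1,6)@ 1/3 ✗
(2,0)% 3/4 ✓
(2,1)% 5/7 ✓
(2,2)% 6/8 ✓
(2,3)% 6/8 ✓
(2,4)% 6/7 ✓
(2,5)% 5/6 ✓
(3,0)@ 0/5 ✗
(3,1)% 7/8 ✓
(3,2)% 7/8 ✓
(3,3)@ 0/7 ✗
(3,4)% 6/7 ✓
(3,5)% 6/6 ✓
(3,6)% 4/4 ✓
(4,0)% 3/5 ✓
(4,1)% 6/8 ✓
(4,2)% 7/8 ✓
(4,3)% 6/7 ✓
(4,5)% 6/7 ✓
(4,6)% 4/5 ✓
(5,0)@ 0/3 ✗
(5,1)% 4/5 ✓
(5,2)% 5/5 ✓
(5,3)% 4/4 ✓
(5,4)% 4/4 ✓
(5,5)% 3/4 ✓
(5,6)@ 0/3 ✗

(1,2), (1,6), (3,0), (3,3), (5,0), (5,6)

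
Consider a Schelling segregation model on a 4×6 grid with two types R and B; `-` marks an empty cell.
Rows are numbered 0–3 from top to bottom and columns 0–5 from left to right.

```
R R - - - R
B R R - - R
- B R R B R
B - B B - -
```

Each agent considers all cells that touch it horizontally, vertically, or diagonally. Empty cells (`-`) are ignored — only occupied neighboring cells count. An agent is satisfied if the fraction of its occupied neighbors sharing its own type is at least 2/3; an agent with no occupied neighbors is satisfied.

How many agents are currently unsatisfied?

(0,0)R 2/3 ok
(0,1)R 3/4 ok
(0,5)R 1/1 ok
(1,0)B 1/4 unhappy
(1,1)R 4/6 ok
(1,2)R 4/5 ok
(1,5)R 2/3 ok
(2,1)B 3/6 unhappy
(2,2)R 3/6 unhappy
(2,3)R 2/5 unhappy
(2,4)B 1/4 unhappy
(2,5)R 1/2 unhappy
(3,0)B 1/1 ok
(3,2)B 2/4 unhappy
(3,3)B 2/4 unhappy
Unsatisfied: (1,0), (2,1), (2,2), (2,3), (2,4), (2,5), (3,2), (3,3) — 8 in total.

8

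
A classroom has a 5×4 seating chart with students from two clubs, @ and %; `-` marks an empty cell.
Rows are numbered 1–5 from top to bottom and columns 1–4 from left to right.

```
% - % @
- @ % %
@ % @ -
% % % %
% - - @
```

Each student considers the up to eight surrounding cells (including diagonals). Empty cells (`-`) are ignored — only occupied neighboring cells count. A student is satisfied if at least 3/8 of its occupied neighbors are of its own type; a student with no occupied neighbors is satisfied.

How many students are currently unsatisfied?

7

Row 1: (1,1)% 0/1 ✗ · (1,3)% 2/4 ✓ · (1,4)@ 0/3 ✗
Row 2: (2,2)@ 2/6 ✗ · (2,3)% 3/6 ✓ · (2,4)% 2/4 ✓
Row 3: (3,1)@ 1/4 ✗ · (3,2)% 4/7 ✓ · (3,3)@ 1/7 ✗
Row 4: (4,1)% 3/4 ✓ · (4,2)% 4/6 ✓ · (4,3)% 3/5 ✓ · (4,4)% 1/3 ✗
Row 5: (5,1)% 2/2 ✓ · (5,4)@ 0/2 ✗
Unsatisfied: (1,1), (1,4), (2,2), (3,1), (3,3), (4,4), (5,4) — 7 in total.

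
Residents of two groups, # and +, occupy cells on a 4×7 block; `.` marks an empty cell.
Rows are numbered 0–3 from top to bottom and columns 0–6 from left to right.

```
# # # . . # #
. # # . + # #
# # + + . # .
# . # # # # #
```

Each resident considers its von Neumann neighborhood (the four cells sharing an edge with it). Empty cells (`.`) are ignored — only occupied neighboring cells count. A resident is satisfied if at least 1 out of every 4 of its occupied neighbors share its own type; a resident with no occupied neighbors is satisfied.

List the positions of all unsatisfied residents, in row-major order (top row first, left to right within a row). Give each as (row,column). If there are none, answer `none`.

(0,0)# 1/1 satisfied
(0,1)# 3/3 satisfied
(0,2)# 2/2 satisfied
(0,5)# 2/2 satisfied
(0,6)# 2/2 satisfied
(1,1)# 3/3 satisfied
(1,2)# 2/3 satisfied
(1,4)+ 0/1 not
(1,5)# 3/4 satisfied
(1,6)# 2/2 satisfied
(2,0)# 2/2 satisfied
(2,1)# 2/3 satisfied
(2,2)+ 1/4 satisfied
(2,3)+ 1/2 satisfied
(2,5)# 2/2 satisfied
(3,0)# 1/1 satisfied
(3,2)# 1/2 satisfied
(3,3)# 2/3 satisfied
(3,4)# 2/2 satisfied
(3,5)# 3/3 satisfied
(3,6)# 1/1 satisfied

(1,4)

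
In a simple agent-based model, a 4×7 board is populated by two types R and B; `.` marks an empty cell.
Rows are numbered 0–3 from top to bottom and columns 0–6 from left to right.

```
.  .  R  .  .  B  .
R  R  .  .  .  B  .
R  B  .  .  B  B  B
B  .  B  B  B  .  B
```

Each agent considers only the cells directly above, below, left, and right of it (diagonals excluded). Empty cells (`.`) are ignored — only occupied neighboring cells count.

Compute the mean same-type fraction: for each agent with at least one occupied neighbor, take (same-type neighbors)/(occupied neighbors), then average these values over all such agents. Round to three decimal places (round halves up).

0.774

Row 0: (0,2)R — no occupied neighbors · (0,5)B 1/1
Row 1: (1,0)R 2/2 · (1,1)R 1/2 · (1,5)B 2/2
Row 2: (2,0)R 1/3 · (2,1)B 0/2 · (2,4)B 2/2 · (2,5)B 3/3 · (2,6)B 2/2
Row 3: (3,0)B 0/1 · (3,2)B 1/1 · (3,3)B 2/2 · (3,4)B 2/2 · (3,6)B 1/1
Sum over 14 agents: 1/1 + 2/2 + 1/2 + 2/2 + 1/3 + 0/2 + 2/2 + 3/3 + 2/2 + 0/1 + 1/1 + 2/2 + 2/2 + 1/1 = 65/6; mean = 65/6 ÷ 14 = 65/84 = 0.773809… → 0.774.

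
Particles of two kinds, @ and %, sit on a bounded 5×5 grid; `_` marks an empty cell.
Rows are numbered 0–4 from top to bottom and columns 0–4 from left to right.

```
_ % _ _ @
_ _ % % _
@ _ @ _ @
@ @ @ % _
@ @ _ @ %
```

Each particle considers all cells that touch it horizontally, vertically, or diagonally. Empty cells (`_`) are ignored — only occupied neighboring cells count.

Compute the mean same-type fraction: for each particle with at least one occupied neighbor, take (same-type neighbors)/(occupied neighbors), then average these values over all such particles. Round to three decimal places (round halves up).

Row 0: (0,1)% 1/1 · (0,4)@ 0/1
Row 1: (1,2)% 2/3 · (1,3)% 1/4
Row 2: (2,0)@ 2/2 · (2,2)@ 2/5 · (2,4)@ 0/2
Row 3: (3,0)@ 4/4 · (3,1)@ 6/6 · (3,2)@ 4/5 · (3,3)% 1/5
Row 4: (4,0)@ 3/3 · (4,1)@ 4/4 · (4,3)@ 1/3 · (4,4)% 1/2
Sum over 15 particles: 1/1 + 0/1 + 2/3 + 1/4 + 2/2 + 2/5 + 0/2 + 4/4 + 6/6 + 4/5 + 1/5 + 3/3 + 4/4 + 1/3 + 1/2 = 183/20; mean = 183/20 ÷ 15 = 61/100 = 0.61 → 0.610.

0.610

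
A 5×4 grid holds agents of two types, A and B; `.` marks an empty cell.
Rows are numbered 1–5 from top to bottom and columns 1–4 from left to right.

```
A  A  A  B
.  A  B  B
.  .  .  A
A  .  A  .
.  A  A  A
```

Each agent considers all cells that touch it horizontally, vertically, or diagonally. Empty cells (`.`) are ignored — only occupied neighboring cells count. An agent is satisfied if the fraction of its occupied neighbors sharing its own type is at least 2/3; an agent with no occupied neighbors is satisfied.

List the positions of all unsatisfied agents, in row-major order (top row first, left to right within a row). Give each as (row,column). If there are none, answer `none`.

(1,3), (2,3), (2,4), (3,4)

(1,1)A 2/2 ✓
(1,2)A 3/4 ✓
(1,3)A 2/5 ✗
(1,4)B 2/3 ✓
(2,2)A 3/4 ✓
(2,3)B 2/6 ✗
(2,4)B 2/4 ✗
(3,4)A 1/3 ✗
(4,1)A 1/1 ✓
(4,3)A 4/4 ✓
(5,2)A 3/3 ✓
(5,3)A 3/3 ✓
(5,4)A 2/2 ✓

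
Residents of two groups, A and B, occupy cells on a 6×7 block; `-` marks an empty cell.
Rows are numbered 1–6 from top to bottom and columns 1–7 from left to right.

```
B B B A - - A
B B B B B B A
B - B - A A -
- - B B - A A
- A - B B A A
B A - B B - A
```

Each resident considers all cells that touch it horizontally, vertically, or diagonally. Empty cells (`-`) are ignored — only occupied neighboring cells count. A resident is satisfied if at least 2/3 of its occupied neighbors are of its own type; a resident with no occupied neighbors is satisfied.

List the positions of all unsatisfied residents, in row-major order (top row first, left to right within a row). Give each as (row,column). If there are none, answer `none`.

(1,4), (1,7), (2,5), (2,6), (3,5), (5,2), (6,1), (6,2)

Row 1: (1,1)B 3/3 ok · (1,2)B 5/5 ok · (1,3)B 4/5 ok · (1,4)A 0/4 unhappy · (1,7)A 1/2 unhappy
Row 2: (2,1)B 4/4 ok · (2,2)B 7/7 ok · (2,3)B 5/6 ok · (2,4)B 4/6 ok · (2,5)B 2/5 unhappy · (2,6)B 1/5 unhappy · (2,7)A 2/3 ok
Row 3: (3,1)B 2/2 ok · (3,3)B 5/5 ok · (3,5)A 2/6 unhappy · (3,6)A 4/6 ok
Row 4: (4,3)B 3/4 ok · (4,4)B 4/5 ok · (4,6)A 5/6 ok · (4,7)A 4/4 ok
Row 5: (5,2)A 1/3 unhappy · (5,4)B 5/5 ok · (5,5)B 4/6 ok · (5,6)A 4/6 ok · (5,7)A 4/4 ok
Row 6: (6,1)B 0/2 unhappy · (6,2)A 1/2 unhappy · (6,4)B 3/3 ok · (6,5)B 3/4 ok · (6,7)A 2/2 ok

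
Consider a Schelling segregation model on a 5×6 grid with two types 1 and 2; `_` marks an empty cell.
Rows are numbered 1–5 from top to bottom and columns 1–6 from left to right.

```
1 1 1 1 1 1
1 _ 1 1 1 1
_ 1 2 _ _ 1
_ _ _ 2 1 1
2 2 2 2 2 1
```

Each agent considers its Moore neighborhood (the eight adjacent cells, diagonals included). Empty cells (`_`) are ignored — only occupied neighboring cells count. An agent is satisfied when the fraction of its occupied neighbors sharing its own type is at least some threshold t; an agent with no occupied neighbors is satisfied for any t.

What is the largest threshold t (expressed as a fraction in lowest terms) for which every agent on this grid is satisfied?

1/4

Row 1: (1,1)1 2/2 · (1,2)1 4/4 · (1,3)1 4/4 · (1,4)1 5/5 · (1,5)1 5/5 · (1,6)1 3/3
Row 2: (2,1)1 3/3 · (2,3)1 5/6 · (2,4)1 5/6 · (2,5)1 6/6 · (2,6)1 4/4
Row 3: (3,2)1 2/3 · (3,3)2 1/4 · (3,6)1 4/4
Row 4: (4,4)2 4/5 · (4,5)1 3/6 · (4,6)1 3/4
Row 5: (5,1)2 1/1 · (5,2)2 2/2 · (5,3)2 3/3 · (5,4)2 3/4 · (5,5)2 2/5 · (5,6)1 2/3
The smallest same-type fraction is 1/4 at (3,3), which reduces to 1/4. Any threshold above that leaves this agent unsatisfied.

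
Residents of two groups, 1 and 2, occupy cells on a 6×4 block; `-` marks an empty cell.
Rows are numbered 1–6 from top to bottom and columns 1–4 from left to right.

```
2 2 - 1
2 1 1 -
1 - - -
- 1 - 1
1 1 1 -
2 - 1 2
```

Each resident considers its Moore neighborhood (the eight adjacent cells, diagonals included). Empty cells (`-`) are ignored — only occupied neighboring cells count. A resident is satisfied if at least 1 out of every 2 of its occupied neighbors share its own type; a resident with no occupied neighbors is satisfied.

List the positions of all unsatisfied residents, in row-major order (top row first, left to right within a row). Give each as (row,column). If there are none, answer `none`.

Row 1: (1,1)2 2/3 satisfied · (1,2)2 2/4 satisfied · (1,4)1 1/1 satisfied
Row 2: (2,1)2 2/4 satisfied · (2,2)1 2/5 not · (2,3)1 2/3 satisfied
Row 3: (3,1)1 2/3 satisfied
Row 4: (4,2)1 4/4 satisfied · (4,4)1 1/1 satisfied
Row 5: (5,1)1 2/3 satisfied · (5,2)1 4/5 satisfied · (5,3)1 4/5 satisfied
Row 6: (6,1)2 0/2 not · (6,3)1 2/3 satisfied · (6,4)2 0/2 not

(2,2), (6,1), (6,4)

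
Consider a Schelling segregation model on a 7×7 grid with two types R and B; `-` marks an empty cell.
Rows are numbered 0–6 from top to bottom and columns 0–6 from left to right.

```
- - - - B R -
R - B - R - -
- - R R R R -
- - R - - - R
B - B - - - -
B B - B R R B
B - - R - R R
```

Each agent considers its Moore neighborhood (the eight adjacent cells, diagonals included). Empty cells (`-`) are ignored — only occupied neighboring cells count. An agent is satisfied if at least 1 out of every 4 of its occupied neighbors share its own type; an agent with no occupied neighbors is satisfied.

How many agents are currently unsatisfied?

(0,4)B 0/2 not
(0,5)R 1/2 satisfied
(1,0)R 0/0 satisfied
(1,2)B 0/2 not
(1,4)R 4/5 satisfied
(2,2)R 2/3 satisfied
(2,3)R 4/5 satisfied
(2,4)R 3/3 satisfied
(2,5)R 3/3 satisfied
(3,2)R 2/3 satisfied
(3,6)R 1/1 satisfied
(4,0)B 2/2 satisfied
(4,2)B 2/3 satisfied
(5,0)B 3/3 satisfied
(5,1)B 4/4 satisfied
(5,3)B 1/3 satisfied
(5,4)R 3/4 satisfied
(5,5)R 3/4 satisfied
(5,6)B 0/3 not
(6,0)B 2/2 satisfied
(6,3)R 1/2 satisfied
(6,5)R 3/4 satisfied
(6,6)R 2/3 satisfied
Unsatisfied: (0,4), (1,2), (5,6) — 3 in total.

3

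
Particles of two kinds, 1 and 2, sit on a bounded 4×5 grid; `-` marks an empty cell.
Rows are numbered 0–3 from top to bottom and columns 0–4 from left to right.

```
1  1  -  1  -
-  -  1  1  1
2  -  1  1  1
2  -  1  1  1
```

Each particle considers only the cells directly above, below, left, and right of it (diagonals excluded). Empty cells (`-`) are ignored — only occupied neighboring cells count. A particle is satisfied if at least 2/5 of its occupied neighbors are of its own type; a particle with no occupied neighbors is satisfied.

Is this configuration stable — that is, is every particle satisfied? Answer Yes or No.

(0,0)1 1/1 ok
(0,1)1 1/1 ok
(0,3)1 1/1 ok
(1,2)1 2/2 ok
(1,3)1 4/4 ok
(1,4)1 2/2 ok
(2,0)2 1/1 ok
(2,2)1 3/3 ok
(2,3)1 4/4 ok
(2,4)1 3/3 ok
(3,0)2 1/1 ok
(3,2)1 2/2 ok
(3,3)1 3/3 ok
(3,4)1 2/2 ok
All meet the threshold, so the configuration is stable.

Yes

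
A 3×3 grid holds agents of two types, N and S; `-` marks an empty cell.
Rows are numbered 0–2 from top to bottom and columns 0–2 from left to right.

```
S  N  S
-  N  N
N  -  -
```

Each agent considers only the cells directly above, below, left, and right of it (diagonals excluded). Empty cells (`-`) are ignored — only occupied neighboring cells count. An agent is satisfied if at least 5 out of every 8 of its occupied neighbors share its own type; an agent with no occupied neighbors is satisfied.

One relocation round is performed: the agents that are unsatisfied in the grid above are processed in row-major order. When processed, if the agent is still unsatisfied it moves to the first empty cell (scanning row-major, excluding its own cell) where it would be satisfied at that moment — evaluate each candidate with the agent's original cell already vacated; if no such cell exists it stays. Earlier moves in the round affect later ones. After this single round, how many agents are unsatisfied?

1

Initially unsatisfied (in order): (0,0), (0,1), (0,2), (1,2).
  (0,0): no empty cell satisfies it; stays.
  (0,1) → (1,0).
  (0,2): no empty cell satisfies it; stays.
  (1,2) → (2,1).
Resulting grid:
S - S
N N -
N N -
Unsatisfied now: (0,0).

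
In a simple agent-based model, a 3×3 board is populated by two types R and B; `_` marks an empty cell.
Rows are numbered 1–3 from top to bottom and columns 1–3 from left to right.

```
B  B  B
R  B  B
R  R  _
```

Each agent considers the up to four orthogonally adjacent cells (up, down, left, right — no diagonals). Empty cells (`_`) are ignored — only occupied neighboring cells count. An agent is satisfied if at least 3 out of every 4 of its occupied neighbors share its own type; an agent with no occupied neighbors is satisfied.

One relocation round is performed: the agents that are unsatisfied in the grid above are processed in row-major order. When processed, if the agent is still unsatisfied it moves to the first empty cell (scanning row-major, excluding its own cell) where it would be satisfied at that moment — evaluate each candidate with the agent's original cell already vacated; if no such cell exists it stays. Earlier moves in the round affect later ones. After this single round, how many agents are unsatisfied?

4

Initially unsatisfied (in order): (1,1), (2,1), (2,2), (3,2).
  (1,1): no empty cell satisfies it; stays.
  (2,1): no empty cell satisfies it; stays.
  (2,2): no empty cell satisfies it; stays.
  (3,2): no empty cell satisfies it; stays.
Resulting grid:
B B B
R B B
R R _
Unsatisfied now: (1,1), (2,1), (2,2), (3,2).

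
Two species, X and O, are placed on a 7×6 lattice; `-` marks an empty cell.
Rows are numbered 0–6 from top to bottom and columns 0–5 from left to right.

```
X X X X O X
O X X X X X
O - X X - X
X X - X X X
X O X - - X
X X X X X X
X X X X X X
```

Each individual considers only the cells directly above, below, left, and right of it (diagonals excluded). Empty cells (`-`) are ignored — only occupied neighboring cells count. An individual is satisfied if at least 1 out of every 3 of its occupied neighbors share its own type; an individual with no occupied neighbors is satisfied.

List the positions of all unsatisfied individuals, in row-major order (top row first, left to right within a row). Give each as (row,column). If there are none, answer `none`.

(0,0)X 1/2 satisfied
(0,1)X 3/3 satisfied
(0,2)X 3/3 satisfied
(0,3)X 2/3 satisfied
(0,4)O 0/3 not
(0,5)X 1/2 satisfied
(1,0)O 1/3 satisfied
(1,1)X 2/3 satisfied
(1,2)X 4/4 satisfied
(1,3)X 4/4 satisfied
(1,4)X 2/3 satisfied
(1,5)X 3/3 satisfied
(2,0)O 1/2 satisfied
(2,2)X 2/2 satisfied
(2,3)X 3/3 satisfied
(2,5)X 2/2 satisfied
(3,0)X 2/3 satisfied
(3,1)X 1/2 satisfied
(3,3)X 2/2 satisfied
(3,4)X 2/2 satisfied
(3,5)X 3/3 satisfied
(4,0)X 2/3 satisfied
(4,1)O 0/4 not
(4,2)X 1/2 satisfied
(4,5)X 2/2 satisfied
(5,0)X 3/3 satisfied
(5,1)X 3/4 satisfied
(5,2)X 4/4 satisfied
(5,3)X 3/3 satisfied
(5,4)X 3/3 satisfied
(5,5)X 3/3 satisfied
(6,0)X 2/2 satisfied
(6,1)X 3/3 satisfied
(6,2)X 3/3 satisfied
(6,3)X 3/3 satisfied
(6,4)X 3/3 satisfied
(6,5)X 2/2 satisfied

(0,4), (4,1)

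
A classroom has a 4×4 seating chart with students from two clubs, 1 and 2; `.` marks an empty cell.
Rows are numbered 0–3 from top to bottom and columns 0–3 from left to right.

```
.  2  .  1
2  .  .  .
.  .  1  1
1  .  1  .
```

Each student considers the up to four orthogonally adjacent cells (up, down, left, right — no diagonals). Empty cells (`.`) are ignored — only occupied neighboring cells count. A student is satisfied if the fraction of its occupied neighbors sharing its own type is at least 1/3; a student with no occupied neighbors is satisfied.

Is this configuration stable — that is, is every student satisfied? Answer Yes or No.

(0,1)2 0/0 ✓
(0,3)1 0/0 ✓
(1,0)2 0/0 ✓
(2,2)1 2/2 ✓
(2,3)1 1/1 ✓
(3,0)1 0/0 ✓
(3,2)1 1/1 ✓
All meet the threshold, so the configuration is stable.

Yes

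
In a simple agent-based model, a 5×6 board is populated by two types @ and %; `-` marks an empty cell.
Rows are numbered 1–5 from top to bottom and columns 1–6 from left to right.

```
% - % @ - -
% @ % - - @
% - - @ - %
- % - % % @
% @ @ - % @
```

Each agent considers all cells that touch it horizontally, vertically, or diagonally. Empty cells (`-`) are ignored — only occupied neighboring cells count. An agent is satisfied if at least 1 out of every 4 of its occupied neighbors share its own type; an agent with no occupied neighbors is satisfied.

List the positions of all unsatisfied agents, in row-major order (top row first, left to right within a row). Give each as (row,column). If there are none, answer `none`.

(1,4), (2,2), (2,6), (3,4)

(1,1)% 1/2 ok
(1,3)% 1/3 ok
(1,4)@ 0/2 unhappy
(2,1)% 2/3 ok
(2,2)@ 0/5 unhappy
(2,3)% 1/4 ok
(2,6)@ 0/1 unhappy
(3,1)% 2/3 ok
(3,4)@ 0/3 unhappy
(3,6)% 1/3 ok
(4,2)% 2/4 ok
(4,4)% 2/4 ok
(4,5)% 3/6 ok
(4,6)@ 1/4 ok
(5,1)% 1/2 ok
(5,2)@ 1/3 ok
(5,3)@ 1/3 ok
(5,5)% 2/4 ok
(5,6)@ 1/3 ok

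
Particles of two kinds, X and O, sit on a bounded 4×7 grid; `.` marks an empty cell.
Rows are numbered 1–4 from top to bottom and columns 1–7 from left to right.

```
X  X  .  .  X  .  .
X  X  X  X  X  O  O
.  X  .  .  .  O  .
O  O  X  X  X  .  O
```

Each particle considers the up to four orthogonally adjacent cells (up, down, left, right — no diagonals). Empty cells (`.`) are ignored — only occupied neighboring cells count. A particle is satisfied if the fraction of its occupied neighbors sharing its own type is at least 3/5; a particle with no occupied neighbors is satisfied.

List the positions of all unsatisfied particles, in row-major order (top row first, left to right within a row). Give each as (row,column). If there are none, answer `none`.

(1,1)X 2/2 ✓
(1,2)X 2/2 ✓
(1,5)X 1/1 ✓
(2,1)X 2/2 ✓
(2,2)X 4/4 ✓
(2,3)X 2/2 ✓
(2,4)X 2/2 ✓
(2,5)X 2/3 ✓
(2,6)O 2/3 ✓
(2,7)O 1/1 ✓
(3,2)X 1/2 ✗
(3,6)O 1/1 ✓
(4,1)O 1/1 ✓
(4,2)O 1/3 ✗
(4,3)X 1/2 ✗
(4,4)X 2/2 ✓
(4,5)X 1/1 ✓
(4,7)O 0/0 ✓

(3,2), (4,2), (4,3)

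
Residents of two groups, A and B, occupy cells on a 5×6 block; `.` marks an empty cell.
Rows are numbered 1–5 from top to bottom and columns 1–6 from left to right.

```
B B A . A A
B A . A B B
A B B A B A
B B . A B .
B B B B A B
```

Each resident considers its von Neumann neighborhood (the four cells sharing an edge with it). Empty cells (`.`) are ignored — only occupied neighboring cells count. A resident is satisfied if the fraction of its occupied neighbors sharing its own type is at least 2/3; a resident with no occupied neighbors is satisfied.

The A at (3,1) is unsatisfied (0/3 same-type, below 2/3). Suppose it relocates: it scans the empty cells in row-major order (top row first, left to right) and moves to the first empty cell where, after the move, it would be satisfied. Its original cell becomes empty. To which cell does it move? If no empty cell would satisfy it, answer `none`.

(1,4)

Vacating (3,1). Empty cells in order:
  (1,4): 3/3 same-type → satisfied — stop here.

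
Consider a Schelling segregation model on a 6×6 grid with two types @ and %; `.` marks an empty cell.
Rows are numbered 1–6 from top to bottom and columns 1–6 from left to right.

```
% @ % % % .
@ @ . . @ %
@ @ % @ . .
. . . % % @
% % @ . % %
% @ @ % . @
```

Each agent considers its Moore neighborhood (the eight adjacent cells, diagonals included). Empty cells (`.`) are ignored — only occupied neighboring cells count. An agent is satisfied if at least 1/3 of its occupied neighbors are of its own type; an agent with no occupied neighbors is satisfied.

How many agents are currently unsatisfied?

6

(1,1)% 0/3 not
(1,2)@ 2/4 satisfied
(1,3)% 1/3 satisfied
(1,4)% 2/3 satisfied
(1,5)% 2/3 satisfied
(2,1)@ 4/5 satisfied
(2,2)@ 4/7 satisfied
(2,5)@ 1/4 not
(2,6)% 1/2 satisfied
(3,1)@ 3/3 satisfied
(3,2)@ 3/4 satisfied
(3,3)% 1/4 not
(3,4)@ 1/4 not
(4,4)% 3/5 satisfied
(4,5)% 3/5 satisfied
(4,6)@ 0/3 not
(5,1)% 2/3 satisfied
(5,2)% 2/5 satisfied
(5,3)@ 2/5 satisfied
(5,5)% 4/6 satisfied
(5,6)% 2/4 satisfied
(6,1)% 2/3 satisfied
(6,2)@ 2/5 satisfied
(6,3)@ 2/4 satisfied
(6,4)% 1/3 satisfied
(6,6)@ 0/2 not
Unsatisfied: (1,1), (2,5), (3,3), (3,4), (4,6), (6,6) — 6 in total.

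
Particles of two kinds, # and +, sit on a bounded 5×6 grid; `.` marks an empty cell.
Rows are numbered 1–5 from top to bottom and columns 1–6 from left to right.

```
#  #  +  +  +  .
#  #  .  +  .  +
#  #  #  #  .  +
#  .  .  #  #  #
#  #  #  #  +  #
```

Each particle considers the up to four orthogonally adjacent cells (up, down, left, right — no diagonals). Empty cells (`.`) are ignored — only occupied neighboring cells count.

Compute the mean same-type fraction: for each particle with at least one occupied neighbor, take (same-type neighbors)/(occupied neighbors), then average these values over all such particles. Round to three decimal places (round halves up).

0.806

(1,1)# 2/2
(1,2)# 2/3
(1,3)+ 1/2
(1,4)+ 3/3
(1,5)+ 1/1
(2,1)# 3/3
(2,2)# 3/3
(2,4)+ 1/2
(2,6)+ 1/1
(3,1)# 3/3
(3,2)# 3/3
(3,3)# 2/2
(3,4)# 2/3
(3,6)+ 1/2
(4,1)# 2/2
(4,4)# 3/3
(4,5)# 2/3
(4,6)# 2/3
(5,1)# 2/2
(5,2)# 2/2
(5,3)# 2/2
(5,4)# 2/3
(5,5)+ 0/3
(5,6)# 1/2
Sum over 24 particles: 2/2 + 2/3 + 1/2 + 3/3 + 1/1 + 3/3 + 3/3 + 1/2 + 1/1 + 3/3 + 3/3 + 2/2 + 2/3 + 1/2 + 2/2 + 3/3 + 2/3 + 2/3 + 2/2 + 2/2 + 2/2 + 2/3 + 0/3 + 1/2 = 58/3; mean = 58/3 ÷ 24 = 29/36 = 0.805555… → 0.806.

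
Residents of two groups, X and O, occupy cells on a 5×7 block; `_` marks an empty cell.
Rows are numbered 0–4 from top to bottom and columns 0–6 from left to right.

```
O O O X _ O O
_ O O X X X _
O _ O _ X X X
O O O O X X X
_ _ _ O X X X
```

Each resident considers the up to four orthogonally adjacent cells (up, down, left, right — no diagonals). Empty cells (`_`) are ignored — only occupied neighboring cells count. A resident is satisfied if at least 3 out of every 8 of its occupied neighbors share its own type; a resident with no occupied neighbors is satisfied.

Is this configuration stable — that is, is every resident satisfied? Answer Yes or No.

Yes

Row 0: (0,0)O 1/1 ✓ · (0,1)O 3/3 ✓ · (0,2)O 2/3 ✓ · (0,3)X 1/2 ✓ · (0,5)O 1/2 ✓ · (0,6)O 1/1 ✓
Row 1: (1,1)O 2/2 ✓ · (1,2)O 3/4 ✓ · (1,3)X 2/3 ✓ · (1,4)X 3/3 ✓ · (1,5)X 2/3 ✓
Row 2: (2,0)O 1/1 ✓ · (2,2)O 2/2 ✓ · (2,4)X 3/3 ✓ · (2,5)X 4/4 ✓ · (2,6)X 2/2 ✓
Row 3: (3,0)O 2/2 ✓ · (3,1)O 2/2 ✓ · (3,2)O 3/3 ✓ · (3,3)O 2/3 ✓ · (3,4)X 3/4 ✓ · (3,5)X 4/4 ✓ · (3,6)X 3/3 ✓
Row 4: (4,3)O 1/2 ✓ · (4,4)X 2/3 ✓ · (4,5)X 3/3 ✓ · (4,6)X 2/2 ✓
All meet the threshold, so the configuration is stable.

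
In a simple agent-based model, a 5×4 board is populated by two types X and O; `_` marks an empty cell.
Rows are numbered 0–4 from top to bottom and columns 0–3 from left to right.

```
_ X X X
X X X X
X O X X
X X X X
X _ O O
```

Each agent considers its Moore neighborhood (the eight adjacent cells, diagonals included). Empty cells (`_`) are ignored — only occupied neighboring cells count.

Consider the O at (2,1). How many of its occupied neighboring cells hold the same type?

Occupied neighbors of (2,1): (1,0)=X, (1,1)=X, (1,2)=X, (2,0)=X, (2,2)=X, (3,0)=X, (3,1)=X, (3,2)=X.
Same type (O): 0 of 8.

0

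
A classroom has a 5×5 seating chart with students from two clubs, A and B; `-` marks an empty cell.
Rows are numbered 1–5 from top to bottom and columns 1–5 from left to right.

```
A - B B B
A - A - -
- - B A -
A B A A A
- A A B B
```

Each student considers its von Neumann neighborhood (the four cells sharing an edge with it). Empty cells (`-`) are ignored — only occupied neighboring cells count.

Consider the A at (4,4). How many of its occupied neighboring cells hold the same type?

3

Occupied neighbors of (4,4): (3,4)=A, (5,4)=B, (4,3)=A, (4,5)=A.
Same type (A): 3 of 4.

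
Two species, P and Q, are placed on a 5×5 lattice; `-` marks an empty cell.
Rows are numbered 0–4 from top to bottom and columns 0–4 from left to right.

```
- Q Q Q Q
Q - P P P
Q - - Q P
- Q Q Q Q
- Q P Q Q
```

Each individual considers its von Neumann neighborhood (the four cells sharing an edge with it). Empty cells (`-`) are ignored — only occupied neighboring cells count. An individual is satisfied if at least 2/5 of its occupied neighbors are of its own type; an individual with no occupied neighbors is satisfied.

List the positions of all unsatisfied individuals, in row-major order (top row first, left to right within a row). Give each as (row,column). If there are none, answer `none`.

(2,3), (2,4), (4,2)

(0,1)Q 1/1 satisfied
(0,2)Q 2/3 satisfied
(0,3)Q 2/3 satisfied
(0,4)Q 1/2 satisfied
(1,0)Q 1/1 satisfied
(1,2)P 1/2 satisfied
(1,3)P 2/4 satisfied
(1,4)P 2/3 satisfied
(2,0)Q 1/1 satisfied
(2,3)Q 1/3 not
(2,4)P 1/3 not
(3,1)Q 2/2 satisfied
(3,2)Q 2/3 satisfied
(3,3)Q 4/4 satisfied
(3,4)Q 2/3 satisfied
(4,1)Q 1/2 satisfied
(4,2)P 0/3 not
(4,3)Q 2/3 satisfied
(4,4)Q 2/2 satisfied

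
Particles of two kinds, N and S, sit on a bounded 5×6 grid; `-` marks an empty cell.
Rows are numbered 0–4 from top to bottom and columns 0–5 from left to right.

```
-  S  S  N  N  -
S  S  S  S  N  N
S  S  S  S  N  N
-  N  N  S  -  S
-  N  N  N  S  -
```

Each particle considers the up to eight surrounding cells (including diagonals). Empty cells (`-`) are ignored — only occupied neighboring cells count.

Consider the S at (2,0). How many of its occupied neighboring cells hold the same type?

3

Occupied neighbors of (2,0): (1,0)=S, (1,1)=S, (2,1)=S, (3,1)=N.
Same type (S): 3 of 4.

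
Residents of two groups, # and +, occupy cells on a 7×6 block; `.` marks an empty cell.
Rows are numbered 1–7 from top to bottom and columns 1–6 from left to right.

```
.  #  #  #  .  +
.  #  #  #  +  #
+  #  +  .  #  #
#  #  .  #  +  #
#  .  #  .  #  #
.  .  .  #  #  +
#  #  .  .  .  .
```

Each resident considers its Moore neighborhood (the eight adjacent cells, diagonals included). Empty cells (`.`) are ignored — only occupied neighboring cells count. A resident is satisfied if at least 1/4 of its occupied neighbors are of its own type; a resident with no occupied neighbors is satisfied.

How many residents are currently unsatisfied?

5

(1,2)# 3/3 ✓
(1,3)# 5/5 ✓
(1,4)# 3/4 ✓
(1,6)+ 1/2 ✓
(2,2)# 4/6 ✓
(2,3)# 6/7 ✓
(2,4)# 4/6 ✓
(2,5)+ 1/6 ✗
(2,6)# 2/4 ✓
(3,1)+ 0/4 ✗
(3,2)# 4/6 ✓
(3,3)+ 0/6 ✗
(3,5)# 5/7 ✓
(3,6)# 3/5 ✓
(4,1)# 3/4 ✓
(4,2)# 4/6 ✓
(4,4)# 3/5 ✓
(4,5)+ 0/6 ✗
(4,6)# 4/5 ✓
(5,1)# 2/2 ✓
(5,3)# 3/3 ✓
(5,5)# 5/7 ✓
(5,6)# 3/5 ✓
(6,4)# 3/3 ✓
(6,5)# 3/4 ✓
(6,6)+ 0/3 ✗
(7,1)# 1/1 ✓
(7,2)# 1/1 ✓
Unsatisfied: (2,5), (3,1), (3,3), (4,5), (6,6) — 5 in total.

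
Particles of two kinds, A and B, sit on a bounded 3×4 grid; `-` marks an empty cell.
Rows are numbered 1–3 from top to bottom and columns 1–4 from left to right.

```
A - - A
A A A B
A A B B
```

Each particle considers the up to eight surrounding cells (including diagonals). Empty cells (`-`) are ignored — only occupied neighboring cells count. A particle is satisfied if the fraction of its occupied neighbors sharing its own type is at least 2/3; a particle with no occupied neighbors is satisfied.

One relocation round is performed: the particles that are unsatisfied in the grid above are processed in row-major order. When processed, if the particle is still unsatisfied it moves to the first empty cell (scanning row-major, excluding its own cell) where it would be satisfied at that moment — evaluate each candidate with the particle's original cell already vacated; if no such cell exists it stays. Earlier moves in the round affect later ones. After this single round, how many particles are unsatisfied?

1

Initially unsatisfied (in order): (1,4), (2,3), (2,4), (3,3).
  (1,4) → (1,2).
  (2,3) → (1,3).
  (2,4): now satisfied by earlier moves; stays.
  (3,3): no empty cell satisfies it; stays.
Resulting grid:
A A A -
A A - B
A A B B
Unsatisfied now: (3,3).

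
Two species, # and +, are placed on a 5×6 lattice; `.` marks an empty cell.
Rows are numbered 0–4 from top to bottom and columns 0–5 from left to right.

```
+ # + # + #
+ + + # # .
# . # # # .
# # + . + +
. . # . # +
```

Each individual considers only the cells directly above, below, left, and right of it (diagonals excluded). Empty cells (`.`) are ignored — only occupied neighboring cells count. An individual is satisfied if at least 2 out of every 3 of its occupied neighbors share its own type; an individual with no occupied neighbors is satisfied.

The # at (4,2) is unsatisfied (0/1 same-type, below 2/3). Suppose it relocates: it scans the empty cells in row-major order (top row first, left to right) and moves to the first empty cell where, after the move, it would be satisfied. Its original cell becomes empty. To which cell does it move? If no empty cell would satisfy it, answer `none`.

(1,5)

Vacating (4,2). Empty cells in order:
  (1,5): 2/2 same-type → satisfied — stop here.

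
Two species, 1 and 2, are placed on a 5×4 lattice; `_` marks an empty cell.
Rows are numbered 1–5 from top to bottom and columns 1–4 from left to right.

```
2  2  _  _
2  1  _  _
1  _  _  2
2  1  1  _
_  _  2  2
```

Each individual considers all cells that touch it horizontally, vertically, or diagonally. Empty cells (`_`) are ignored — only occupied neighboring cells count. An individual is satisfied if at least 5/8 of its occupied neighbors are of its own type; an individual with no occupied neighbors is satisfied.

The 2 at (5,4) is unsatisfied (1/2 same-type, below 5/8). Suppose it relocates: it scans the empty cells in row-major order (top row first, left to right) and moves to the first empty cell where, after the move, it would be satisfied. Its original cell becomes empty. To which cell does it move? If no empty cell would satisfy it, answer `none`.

Vacating (5,4). Empty cells in order:
  (1,3): 1/2 same-type → still unsatisfied.
  (1,4): 0/0 same-type → satisfied — stop here.

(1,4)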